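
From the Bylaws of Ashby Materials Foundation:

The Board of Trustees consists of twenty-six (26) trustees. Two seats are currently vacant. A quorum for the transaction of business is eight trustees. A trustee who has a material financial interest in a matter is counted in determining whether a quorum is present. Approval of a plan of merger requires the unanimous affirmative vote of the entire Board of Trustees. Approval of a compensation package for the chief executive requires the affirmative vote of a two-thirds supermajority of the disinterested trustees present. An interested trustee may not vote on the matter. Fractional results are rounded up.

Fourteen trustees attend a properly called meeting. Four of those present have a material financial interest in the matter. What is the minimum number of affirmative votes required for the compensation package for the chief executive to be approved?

The compensation package for the chief executive requires two-thirds of the disinterested trustees present (14 − 4 = 10).
2/3 of 10 = 6.67, rounded up to 7.

7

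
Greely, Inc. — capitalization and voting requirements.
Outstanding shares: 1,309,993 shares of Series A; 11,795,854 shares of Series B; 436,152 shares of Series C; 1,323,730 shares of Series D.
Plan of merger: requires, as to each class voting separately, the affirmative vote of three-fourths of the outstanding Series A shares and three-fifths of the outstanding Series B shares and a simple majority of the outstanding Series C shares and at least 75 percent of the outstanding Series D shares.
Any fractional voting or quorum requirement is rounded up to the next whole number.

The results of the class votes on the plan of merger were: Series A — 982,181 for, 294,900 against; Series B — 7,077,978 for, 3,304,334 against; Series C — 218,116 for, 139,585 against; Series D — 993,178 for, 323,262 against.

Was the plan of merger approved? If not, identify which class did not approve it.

Not approved — the Series A shares did not give the required vote.

Series A: 3/4 of 1309993 = 982494.75, rounded up to 982495; 982,495 required, 982,181 in favor — not approved.
Series B: 3/5 of 11795854 = 7077512.40, rounded up to 7077513; 7,077,513 required, 7,077,978 in favor — approved.
Series C: a majority of 436152 is 218077; 218,077 required, 218,116 in favor — approved.
Series D: 3/4 of 1323730 = 992797.50, rounded up to 992798; 992,798 required, 993,178 in favor — approved.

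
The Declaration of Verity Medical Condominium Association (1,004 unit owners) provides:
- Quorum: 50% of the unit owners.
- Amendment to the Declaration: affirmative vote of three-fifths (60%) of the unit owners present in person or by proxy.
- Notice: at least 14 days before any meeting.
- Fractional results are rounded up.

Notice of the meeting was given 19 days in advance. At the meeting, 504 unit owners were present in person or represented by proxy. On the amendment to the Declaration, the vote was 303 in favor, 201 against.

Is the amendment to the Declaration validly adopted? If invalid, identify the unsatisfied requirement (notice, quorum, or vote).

Notice: 19 days given; 14 required. Satisfied.
Quorum: 50% of 1,004 = 502; 504 present. Satisfied.
Vote: requires three-fifths of those present (504); 3/5 of 504 = 302.40, rounded up to 303, so 303 needed; 303 in favor. Satisfied.

Valid — all requirements satisfied.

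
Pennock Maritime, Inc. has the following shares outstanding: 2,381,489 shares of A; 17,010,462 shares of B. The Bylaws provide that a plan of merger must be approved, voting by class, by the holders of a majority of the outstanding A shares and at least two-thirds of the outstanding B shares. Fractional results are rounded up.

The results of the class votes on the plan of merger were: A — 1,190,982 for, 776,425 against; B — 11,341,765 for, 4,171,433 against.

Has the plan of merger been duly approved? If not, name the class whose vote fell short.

Approved — every class gave the required vote.

A: a majority of 2381489 is 1190745; 1,190,745 required, 1,190,982 in favor — approved.
B: 2/3 of 17010462 = 11340308; 11,340,308 required, 11,341,765 in favor — approved.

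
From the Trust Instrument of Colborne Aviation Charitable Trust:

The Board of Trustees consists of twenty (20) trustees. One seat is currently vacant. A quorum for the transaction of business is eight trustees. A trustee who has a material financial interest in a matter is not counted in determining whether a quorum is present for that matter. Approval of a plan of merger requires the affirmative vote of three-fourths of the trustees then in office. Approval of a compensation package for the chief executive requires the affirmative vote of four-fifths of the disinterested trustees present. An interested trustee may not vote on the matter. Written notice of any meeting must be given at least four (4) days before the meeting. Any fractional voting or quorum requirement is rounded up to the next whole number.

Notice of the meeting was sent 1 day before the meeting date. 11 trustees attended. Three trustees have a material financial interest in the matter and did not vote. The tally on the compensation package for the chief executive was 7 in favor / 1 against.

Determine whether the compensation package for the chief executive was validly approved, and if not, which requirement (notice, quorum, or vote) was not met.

Notice: 1 day given; 4 required (1 < 4). Not satisfied.
Quorum: 11 present, but the 3 interested trustees do not count, leaving 8. Quorum is 8. Satisfied.
Vote: the compensation package for the chief executive requires four-fifths of the disinterested trustees present (11 − 3 = 8). 4/5 of 8 = 6.40, rounded up to 7, so 7 affirmative votes are needed; 7 voted in favor. Satisfied.

Invalid — notice requirement not satisfied.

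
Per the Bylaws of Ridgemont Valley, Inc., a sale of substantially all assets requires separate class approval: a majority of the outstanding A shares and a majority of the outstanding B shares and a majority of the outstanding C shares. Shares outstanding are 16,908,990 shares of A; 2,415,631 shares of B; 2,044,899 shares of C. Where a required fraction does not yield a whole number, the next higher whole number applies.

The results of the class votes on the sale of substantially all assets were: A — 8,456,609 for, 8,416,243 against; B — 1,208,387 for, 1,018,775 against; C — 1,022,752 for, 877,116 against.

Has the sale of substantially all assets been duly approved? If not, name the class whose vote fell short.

Approved — every class gave the required vote.

A: a majority of 16908990 is 8454496; 8,454,496 required, 8,456,609 in favor — approved.
B: a majority of 2415631 is 1207816; 1,207,816 required, 1,208,387 in favor — approved.
C: a majority of 2044899 is 1022450; 1,022,450 required, 1,022,752 in favor — approved.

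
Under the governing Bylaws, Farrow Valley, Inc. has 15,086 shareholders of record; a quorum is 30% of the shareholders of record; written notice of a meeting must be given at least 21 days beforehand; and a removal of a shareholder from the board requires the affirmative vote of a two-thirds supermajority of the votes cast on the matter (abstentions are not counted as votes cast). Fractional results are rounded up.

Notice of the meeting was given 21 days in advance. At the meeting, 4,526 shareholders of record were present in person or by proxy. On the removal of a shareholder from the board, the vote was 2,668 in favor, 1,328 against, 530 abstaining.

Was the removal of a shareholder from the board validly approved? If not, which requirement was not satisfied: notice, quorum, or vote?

Valid — all requirements satisfied.

Notice: 21 days given; 21 required. Satisfied.
Quorum: 30% of 15,086 = 4,525.80, rounded up to 4,526; 4,526 present. Satisfied.
Vote: requires two-thirds of the votes cast (4,526 − 530 abstaining = 3,996); 2/3 of 3996 = 2664, so 2,664 needed; 2,668 in favor. Satisfied.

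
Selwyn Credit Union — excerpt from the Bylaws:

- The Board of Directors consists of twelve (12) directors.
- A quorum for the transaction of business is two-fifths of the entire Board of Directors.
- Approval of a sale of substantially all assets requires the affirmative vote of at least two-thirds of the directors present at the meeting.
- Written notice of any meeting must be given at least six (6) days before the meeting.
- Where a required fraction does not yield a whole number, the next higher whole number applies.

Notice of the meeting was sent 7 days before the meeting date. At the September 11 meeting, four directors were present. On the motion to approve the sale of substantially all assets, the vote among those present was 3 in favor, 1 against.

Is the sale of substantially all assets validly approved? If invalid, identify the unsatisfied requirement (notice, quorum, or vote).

Invalid — quorum requirement not satisfied.

Notice: 7 days given; 6 required (7 ≥ 6). Satisfied.
Quorum: 4 present; quorum is 5. Not satisfied.
Vote: the sale of substantially all assets requires two-thirds of the directors present (4). 2/3 of 4 = 2.67, rounded up to 3, so 3 affirmative votes are needed; 3 voted in favor. Satisfied. (Moot — without a quorum no business can be validly transacted.)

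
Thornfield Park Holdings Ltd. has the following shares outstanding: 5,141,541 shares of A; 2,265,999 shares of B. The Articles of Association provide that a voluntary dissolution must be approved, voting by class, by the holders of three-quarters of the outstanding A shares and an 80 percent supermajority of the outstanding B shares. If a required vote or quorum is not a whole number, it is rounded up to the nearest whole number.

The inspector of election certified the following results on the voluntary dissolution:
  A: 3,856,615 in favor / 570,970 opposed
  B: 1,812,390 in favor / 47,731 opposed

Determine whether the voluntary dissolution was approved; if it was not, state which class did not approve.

A: 3/4 of 5141541 = 3856155.75, rounded up to 3856156; 3,856,156 required, 3,856,615 in favor — approved.
B: 4/5 of 2265999 = 1812799.20, rounded up to 1812800; 1,812,800 required, 1,812,390 in favor — not approved.

Not approved — the B shares did not give the required vote.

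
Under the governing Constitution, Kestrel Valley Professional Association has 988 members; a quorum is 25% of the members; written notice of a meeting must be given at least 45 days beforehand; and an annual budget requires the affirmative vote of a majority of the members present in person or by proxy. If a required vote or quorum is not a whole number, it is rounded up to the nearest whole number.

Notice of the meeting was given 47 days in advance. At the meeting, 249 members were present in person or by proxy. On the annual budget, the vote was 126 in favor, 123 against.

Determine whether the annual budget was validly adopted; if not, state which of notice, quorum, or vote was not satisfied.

Notice: 47 days given; 45 required. Satisfied.
Quorum: 25% of 988 = 247; 249 present. Satisfied.
Vote: requires a majority of those present (249); a majority of 249 is 125, so 125 needed; 126 in favor. Satisfied.

Valid — all requirements satisfied.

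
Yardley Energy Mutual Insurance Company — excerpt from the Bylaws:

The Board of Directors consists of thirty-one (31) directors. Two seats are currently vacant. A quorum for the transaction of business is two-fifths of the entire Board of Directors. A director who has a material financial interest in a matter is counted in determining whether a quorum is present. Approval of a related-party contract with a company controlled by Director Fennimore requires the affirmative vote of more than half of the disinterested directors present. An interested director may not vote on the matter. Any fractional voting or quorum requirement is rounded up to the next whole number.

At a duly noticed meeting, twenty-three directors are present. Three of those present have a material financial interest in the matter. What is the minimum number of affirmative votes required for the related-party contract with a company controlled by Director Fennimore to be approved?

The related-party contract with a company controlled by Director Fennimore requires a majority of the disinterested directors present (23 − 3 = 20).
A majority of 20 is 11.

11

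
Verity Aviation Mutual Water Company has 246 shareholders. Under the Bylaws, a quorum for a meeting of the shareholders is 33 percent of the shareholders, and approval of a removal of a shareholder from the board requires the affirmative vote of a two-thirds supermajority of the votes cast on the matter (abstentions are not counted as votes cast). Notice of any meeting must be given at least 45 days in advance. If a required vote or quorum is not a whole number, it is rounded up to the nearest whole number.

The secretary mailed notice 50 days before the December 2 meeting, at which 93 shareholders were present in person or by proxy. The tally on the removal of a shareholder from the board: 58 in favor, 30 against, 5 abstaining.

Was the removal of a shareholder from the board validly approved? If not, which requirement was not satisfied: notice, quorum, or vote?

Notice: 50 days given; 45 required. Satisfied.
Quorum: 33% of 246 = 81.18, rounded up to 82; 93 present. Satisfied.
Vote: requires two-thirds of the votes cast (93 − 5 abstaining = 88); 2/3 of 88 = 58.67, rounded up to 59, so 59 needed; 58 in favor. Not satisfied.

Invalid — vote requirement not satisfied.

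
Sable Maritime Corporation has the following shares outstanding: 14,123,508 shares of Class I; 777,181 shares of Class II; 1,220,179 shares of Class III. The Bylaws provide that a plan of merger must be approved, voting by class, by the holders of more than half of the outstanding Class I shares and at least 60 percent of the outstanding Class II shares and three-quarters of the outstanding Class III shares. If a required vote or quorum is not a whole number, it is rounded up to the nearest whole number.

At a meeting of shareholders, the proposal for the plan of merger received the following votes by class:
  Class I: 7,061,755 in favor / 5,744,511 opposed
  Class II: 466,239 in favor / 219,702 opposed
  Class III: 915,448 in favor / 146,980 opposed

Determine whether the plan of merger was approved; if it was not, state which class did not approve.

Class I: a majority of 14123508 is 7061755; 7,061,755 required, 7,061,755 in favor — approved.
Class II: 3/5 of 777181 = 466308.60, rounded up to 466309; 466,309 required, 466,239 in favor — not approved.
Class III: 3/4 of 1220179 = 915134.25, rounded up to 915135; 915,135 required, 915,448 in favor — approved.

Not approved — the Class II shares did not give the required vote.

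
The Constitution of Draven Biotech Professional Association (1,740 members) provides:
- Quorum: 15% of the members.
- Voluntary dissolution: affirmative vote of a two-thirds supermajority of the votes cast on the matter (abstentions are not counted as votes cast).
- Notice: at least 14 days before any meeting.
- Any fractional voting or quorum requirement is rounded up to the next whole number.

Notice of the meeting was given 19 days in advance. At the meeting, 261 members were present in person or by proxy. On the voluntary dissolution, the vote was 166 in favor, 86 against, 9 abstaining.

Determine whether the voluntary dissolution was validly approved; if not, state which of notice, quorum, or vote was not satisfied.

Notice: 19 days given; 14 required. Satisfied.
Quorum: 15% of 1,740 = 261; 261 present. Satisfied.
Vote: requires two-thirds of the votes cast (261 − 9 abstaining = 252); 2/3 of 252 = 168, so 168 needed; 166 in favor. Not satisfied.

Invalid — vote requirement not satisfied.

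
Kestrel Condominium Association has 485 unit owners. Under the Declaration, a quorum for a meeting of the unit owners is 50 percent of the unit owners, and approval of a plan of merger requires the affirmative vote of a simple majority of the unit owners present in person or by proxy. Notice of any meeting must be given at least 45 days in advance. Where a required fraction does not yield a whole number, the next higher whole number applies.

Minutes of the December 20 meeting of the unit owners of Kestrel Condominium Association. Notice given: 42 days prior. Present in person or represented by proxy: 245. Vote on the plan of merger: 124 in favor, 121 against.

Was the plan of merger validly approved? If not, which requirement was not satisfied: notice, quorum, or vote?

Notice: 42 days given; 45 required. Not satisfied.
Quorum: 50% of 485 = 242.50, rounded up to 243; 245 present. Satisfied.
Vote: requires a majority of those present (245); a majority of 245 is 123, so 123 needed; 124 in favor. Satisfied.

Invalid — notice requirement not satisfied.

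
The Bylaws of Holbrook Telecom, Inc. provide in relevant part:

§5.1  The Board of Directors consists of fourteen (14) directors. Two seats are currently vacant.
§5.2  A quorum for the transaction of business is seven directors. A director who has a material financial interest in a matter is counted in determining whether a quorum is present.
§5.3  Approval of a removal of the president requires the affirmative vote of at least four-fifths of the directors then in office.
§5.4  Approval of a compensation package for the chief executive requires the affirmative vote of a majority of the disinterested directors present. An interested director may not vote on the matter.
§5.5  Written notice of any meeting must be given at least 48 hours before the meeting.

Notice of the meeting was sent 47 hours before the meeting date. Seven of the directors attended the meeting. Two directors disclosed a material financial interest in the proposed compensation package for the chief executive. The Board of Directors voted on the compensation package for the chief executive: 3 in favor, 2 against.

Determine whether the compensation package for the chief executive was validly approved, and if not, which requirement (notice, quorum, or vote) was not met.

Invalid — notice requirement not satisfied.

Notice: 47 hours given; 48 required (47 < 48). Not satisfied.
Quorum: 7 present (interested directors count toward quorum); quorum is 7. Satisfied.
Vote: the compensation package for the chief executive requires a majority of the disinterested directors present (7 − 2 = 5). A majority of 5 is 3, so 3 affirmative votes are needed; 3 voted in favor. Satisfied.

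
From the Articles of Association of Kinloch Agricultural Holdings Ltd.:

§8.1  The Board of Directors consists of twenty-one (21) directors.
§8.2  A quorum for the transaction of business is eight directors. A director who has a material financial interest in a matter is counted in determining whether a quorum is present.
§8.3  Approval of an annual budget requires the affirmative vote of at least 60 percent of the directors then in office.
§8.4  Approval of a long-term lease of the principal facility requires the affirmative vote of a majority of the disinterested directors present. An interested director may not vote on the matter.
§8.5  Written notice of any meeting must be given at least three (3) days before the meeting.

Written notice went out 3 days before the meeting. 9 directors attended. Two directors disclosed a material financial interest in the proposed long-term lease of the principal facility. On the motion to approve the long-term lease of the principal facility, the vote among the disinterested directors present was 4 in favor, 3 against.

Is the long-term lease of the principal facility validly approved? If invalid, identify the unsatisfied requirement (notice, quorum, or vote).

Notice: 3 days given; 3 required (3 ≥ 3). Satisfied.
Quorum: 9 present (interested directors count toward quorum); quorum is 8. Satisfied.
Vote: the long-term lease of the principal facility requires a majority of the disinterested directors present (9 − 2 = 7). A majority of 7 is 4, so 4 affirmative votes are needed; 4 voted in favor. Satisfied.

Valid — all requirements satisfied.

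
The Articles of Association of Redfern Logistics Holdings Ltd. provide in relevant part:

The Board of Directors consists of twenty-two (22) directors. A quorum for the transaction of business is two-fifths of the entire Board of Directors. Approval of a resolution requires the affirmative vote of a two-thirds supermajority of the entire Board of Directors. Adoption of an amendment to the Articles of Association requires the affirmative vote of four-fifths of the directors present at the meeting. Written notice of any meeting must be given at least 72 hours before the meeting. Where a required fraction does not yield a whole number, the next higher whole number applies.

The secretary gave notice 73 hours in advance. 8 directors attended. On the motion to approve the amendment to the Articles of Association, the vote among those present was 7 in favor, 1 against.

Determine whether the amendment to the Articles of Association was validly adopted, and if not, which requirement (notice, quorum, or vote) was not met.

Notice: 73 hours given; 72 required (73 ≥ 72). Satisfied.
Quorum: 8 present; quorum is 9. Not satisfied.
Vote: the amendment to the Articles of Association requires four-fifths of the directors present (8). 4/5 of 8 = 6.40, rounded up to 7, so 7 affirmative votes are needed; 7 voted in favor. Satisfied. (Moot — without a quorum no business can be validly transacted.)

Invalid — quorum requirement not satisfied.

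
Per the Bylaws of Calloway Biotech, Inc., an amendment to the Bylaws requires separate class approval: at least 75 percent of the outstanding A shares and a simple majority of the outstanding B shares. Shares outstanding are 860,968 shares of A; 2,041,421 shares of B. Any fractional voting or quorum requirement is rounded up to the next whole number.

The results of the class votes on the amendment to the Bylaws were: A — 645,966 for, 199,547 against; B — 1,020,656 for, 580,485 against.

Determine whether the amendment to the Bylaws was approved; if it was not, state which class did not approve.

Not approved — the B shares did not give the required vote.

A: 3/4 of 860968 = 645726; 645,726 required, 645,966 in favor — approved.
B: a majority of 2041421 is 1020711; 1,020,711 required, 1,020,656 in favor — not approved.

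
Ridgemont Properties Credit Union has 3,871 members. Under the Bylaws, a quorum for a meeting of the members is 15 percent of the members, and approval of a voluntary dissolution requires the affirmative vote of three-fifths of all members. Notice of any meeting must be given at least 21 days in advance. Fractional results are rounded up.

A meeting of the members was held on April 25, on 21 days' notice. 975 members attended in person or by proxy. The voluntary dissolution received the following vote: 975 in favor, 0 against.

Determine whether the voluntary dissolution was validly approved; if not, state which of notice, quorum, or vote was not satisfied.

Notice: 21 days given; 21 required. Satisfied.
Quorum: 15% of 3,871 = 580.65, rounded up to 581; 975 present. Satisfied.
Vote: requires three-fifths of all members (3,871); 3/5 of 3871 = 2322.60, rounded up to 2323, so 2,323 needed; 975 in favor. Not satisfied.

Invalid — vote requirement not satisfied.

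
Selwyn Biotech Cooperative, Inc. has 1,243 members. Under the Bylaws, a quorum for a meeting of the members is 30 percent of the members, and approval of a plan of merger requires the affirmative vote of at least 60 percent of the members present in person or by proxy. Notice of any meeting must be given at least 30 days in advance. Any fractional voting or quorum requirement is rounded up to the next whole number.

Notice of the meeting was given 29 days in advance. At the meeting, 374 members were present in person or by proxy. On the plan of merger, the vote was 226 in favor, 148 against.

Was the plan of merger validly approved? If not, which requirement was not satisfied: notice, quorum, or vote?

Notice: 29 days given; 30 required. Not satisfied.
Quorum: 30% of 1,243 = 372.90, rounded up to 373; 374 present. Satisfied.
Vote: requires three-fifths of those present (374); 3/5 of 374 = 224.40, rounded up to 225, so 225 needed; 226 in favor. Satisfied.

Invalid — notice requirement not satisfied.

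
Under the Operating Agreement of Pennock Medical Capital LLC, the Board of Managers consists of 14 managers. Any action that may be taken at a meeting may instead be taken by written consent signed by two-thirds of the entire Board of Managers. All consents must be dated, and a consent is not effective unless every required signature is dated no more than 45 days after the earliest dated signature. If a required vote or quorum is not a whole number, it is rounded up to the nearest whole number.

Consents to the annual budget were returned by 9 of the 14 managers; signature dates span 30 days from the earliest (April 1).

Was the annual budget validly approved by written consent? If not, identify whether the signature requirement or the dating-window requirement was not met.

Not effective — insufficient signatures.

Signatures required: two-thirds of 14 — 2/3 of 14 = 9.33, rounded up to 10, so 10 needed; 9 signed. Insufficient.
Dating window: the latest signature is 30 days after the earliest; the limit is 45 days. Within the window.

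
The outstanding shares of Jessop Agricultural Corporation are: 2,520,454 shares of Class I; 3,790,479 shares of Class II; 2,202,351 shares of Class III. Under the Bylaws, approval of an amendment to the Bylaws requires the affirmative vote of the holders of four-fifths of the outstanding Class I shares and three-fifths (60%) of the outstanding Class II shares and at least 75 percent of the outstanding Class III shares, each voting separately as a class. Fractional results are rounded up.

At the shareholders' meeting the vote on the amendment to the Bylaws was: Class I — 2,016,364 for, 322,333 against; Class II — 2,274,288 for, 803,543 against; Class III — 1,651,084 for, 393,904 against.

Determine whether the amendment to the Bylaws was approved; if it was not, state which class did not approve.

Not approved — the Class III shares did not give the required vote.

Class I: 4/5 of 2520454 = 2016363.20, rounded up to 2016364; 2,016,364 required, 2,016,364 in favor — approved.
Class II: 3/5 of 3790479 = 2274287.40, rounded up to 2274288; 2,274,288 required, 2,274,288 in favor — approved.
Class III: 3/4 of 2202351 = 1651763.25, rounded up to 1651764; 1,651,764 required, 1,651,084 in favor — not approved.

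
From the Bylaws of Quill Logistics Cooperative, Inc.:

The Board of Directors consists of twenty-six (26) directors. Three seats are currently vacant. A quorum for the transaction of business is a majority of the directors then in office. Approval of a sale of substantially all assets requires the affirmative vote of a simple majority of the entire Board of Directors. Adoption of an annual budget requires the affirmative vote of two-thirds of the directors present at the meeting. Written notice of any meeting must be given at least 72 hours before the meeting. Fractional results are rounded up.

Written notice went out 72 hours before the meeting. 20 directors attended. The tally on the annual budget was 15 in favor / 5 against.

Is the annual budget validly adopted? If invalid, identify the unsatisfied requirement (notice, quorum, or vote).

Valid — all requirements satisfied.

Notice: 72 hours given; 72 required (72 ≥ 72). Satisfied.
Quorum: 20 present; quorum is 12. Satisfied.
Vote: the annual budget requires two-thirds of the directors present (20). 2/3 of 20 = 13.33, rounded up to 14, so 14 affirmative votes are needed; 15 voted in favor. Satisfied.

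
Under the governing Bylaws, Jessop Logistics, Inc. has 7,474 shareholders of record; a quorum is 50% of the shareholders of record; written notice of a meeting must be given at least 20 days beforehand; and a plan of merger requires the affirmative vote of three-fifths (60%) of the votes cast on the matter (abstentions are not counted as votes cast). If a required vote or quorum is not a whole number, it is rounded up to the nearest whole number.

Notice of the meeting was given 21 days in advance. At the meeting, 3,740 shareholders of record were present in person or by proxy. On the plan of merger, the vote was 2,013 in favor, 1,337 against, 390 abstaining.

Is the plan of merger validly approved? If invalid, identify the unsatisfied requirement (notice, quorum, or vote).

Valid — all requirements satisfied.

Notice: 21 days given; 20 required. Satisfied.
Quorum: 50% of 7,474 = 3,737; 3,740 present. Satisfied.
Vote: requires three-fifths of the votes cast (3,740 − 390 abstaining = 3,350); 3/5 of 3350 = 2010, so 2,010 needed; 2,013 in favor. Satisfied.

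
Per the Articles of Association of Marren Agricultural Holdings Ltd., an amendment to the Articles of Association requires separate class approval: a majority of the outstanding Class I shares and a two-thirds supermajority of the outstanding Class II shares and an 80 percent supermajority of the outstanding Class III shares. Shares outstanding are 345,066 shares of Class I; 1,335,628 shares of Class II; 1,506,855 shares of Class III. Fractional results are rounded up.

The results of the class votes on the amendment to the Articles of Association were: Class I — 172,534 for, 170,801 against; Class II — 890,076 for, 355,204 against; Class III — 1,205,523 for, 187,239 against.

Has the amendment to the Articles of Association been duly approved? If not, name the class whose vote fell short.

Not approved — the Class II shares did not give the required vote.

Class I: a majority of 345066 is 172534; 172,534 required, 172,534 in favor — approved.
Class II: 2/3 of 1335628 = 890418.67, rounded up to 890419; 890,419 required, 890,076 in favor — not approved.
Class III: 4/5 of 1506855 = 1205484; 1,205,484 required, 1,205,523 in favor — approved.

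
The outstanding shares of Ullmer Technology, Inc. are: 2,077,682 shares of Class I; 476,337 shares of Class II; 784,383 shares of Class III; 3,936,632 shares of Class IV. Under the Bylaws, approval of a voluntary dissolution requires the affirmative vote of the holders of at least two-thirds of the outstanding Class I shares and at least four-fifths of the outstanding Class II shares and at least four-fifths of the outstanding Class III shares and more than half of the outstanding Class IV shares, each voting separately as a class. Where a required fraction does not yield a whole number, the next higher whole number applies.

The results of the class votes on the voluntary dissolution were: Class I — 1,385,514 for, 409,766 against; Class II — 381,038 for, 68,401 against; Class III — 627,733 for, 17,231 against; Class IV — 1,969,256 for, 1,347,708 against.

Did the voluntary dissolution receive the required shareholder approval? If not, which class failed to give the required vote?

Not approved — the Class II shares did not give the required vote.

Class I: 2/3 of 2077682 = 1385121.33, rounded up to 1385122; 1,385,122 required, 1,385,514 in favor — approved.
Class II: 4/5 of 476337 = 381069.60, rounded up to 381070; 381,070 required, 381,038 in favor — not approved.
Class III: 4/5 of 784383 = 627506.40, rounded up to 627507; 627,507 required, 627,733 in favor — approved.
Class IV: a majority of 3936632 is 1968317; 1,968,317 required, 1,969,256 in favor — approved.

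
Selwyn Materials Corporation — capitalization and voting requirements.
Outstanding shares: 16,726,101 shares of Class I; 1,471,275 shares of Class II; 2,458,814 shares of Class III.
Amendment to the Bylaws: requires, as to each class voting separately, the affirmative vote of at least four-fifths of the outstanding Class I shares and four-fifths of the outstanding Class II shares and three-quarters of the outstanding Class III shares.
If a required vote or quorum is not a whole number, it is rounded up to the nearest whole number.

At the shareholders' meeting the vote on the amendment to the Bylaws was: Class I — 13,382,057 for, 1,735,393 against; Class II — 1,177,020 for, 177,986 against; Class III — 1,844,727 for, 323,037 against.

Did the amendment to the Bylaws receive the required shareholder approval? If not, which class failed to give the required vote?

Class I: 4/5 of 16726101 = 13380880.80, rounded up to 13380881; 13,380,881 required, 13,382,057 in favor — approved.
Class II: 4/5 of 1471275 = 1177020; 1,177,020 required, 1,177,020 in favor — approved.
Class III: 3/4 of 2458814 = 1844110.50, rounded up to 1844111; 1,844,111 required, 1,844,727 in favor — approved.

Approved — every class gave the required vote.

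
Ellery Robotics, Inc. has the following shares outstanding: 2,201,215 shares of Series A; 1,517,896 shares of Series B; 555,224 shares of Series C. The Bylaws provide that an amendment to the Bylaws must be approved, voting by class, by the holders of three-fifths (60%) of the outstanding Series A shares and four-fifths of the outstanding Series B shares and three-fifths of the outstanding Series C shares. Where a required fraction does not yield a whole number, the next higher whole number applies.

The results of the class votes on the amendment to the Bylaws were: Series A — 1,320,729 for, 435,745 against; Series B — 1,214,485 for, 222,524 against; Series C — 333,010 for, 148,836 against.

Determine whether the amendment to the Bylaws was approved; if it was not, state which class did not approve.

Series A: 3/5 of 2201215 = 1320729; 1,320,729 required, 1,320,729 in favor — approved.
Series B: 4/5 of 1517896 = 1214316.80, rounded up to 1214317; 1,214,317 required, 1,214,485 in favor — approved.
Series C: 3/5 of 555224 = 333134.40, rounded up to 333135; 333,135 required, 333,010 in favor — not approved.

Not approved — the Series C shares did not give the required vote.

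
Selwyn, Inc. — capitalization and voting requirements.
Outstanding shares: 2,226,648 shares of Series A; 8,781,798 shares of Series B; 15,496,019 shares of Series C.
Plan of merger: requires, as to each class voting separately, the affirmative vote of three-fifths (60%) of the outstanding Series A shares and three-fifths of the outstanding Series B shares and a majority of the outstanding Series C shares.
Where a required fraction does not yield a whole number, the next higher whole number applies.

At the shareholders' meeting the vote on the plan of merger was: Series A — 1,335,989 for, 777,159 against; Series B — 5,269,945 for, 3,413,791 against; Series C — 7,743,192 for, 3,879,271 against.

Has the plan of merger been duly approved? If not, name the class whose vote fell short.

Series A: 3/5 of 2226648 = 1335988.80, rounded up to 1335989; 1,335,989 required, 1,335,989 in favor — approved.
Series B: 3/5 of 8781798 = 5269078.80, rounded up to 5269079; 5,269,079 required, 5,269,945 in favor — approved.
Series C: a majority of 15496019 is 7748010; 7,748,010 required, 7,743,192 in favor — not approved.

Not approved — the Series C shares did not give the required vote.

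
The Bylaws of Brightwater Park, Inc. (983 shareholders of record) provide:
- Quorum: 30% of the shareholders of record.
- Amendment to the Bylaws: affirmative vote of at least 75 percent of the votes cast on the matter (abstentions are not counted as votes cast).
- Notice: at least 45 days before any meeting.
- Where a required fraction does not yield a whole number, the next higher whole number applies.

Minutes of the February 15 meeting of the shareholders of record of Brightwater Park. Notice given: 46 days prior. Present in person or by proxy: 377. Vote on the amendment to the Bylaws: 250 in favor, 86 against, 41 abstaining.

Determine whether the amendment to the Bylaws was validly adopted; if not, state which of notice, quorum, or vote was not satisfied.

Notice: 46 days given; 45 required. Satisfied.
Quorum: 30% of 983 = 294.90, rounded up to 295; 377 present. Satisfied.
Vote: requires three-fourths of the votes cast (377 − 41 abstaining = 336); 3/4 of 336 = 252, so 252 needed; 250 in favor. Not satisfied.

Invalid — vote requirement not satisfied.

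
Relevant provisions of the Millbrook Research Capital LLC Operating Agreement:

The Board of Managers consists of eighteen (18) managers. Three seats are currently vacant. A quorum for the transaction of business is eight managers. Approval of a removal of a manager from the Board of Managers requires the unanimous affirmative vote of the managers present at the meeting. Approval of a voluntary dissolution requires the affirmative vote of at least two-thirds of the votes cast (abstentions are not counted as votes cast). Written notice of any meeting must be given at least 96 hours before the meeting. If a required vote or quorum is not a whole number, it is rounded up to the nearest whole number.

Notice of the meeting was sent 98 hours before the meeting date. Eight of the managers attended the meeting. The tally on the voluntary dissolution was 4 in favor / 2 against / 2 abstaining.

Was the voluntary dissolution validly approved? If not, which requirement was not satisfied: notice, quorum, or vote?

Notice: 98 hours given; 96 required (98 ≥ 96). Satisfied.
Quorum: 8 present; quorum is 8. Satisfied.
Vote: the voluntary dissolution requires two-thirds of the votes cast (8 present − 2 abstaining = 6). 2/3 of 6 = 4, so 4 affirmative votes are needed; 4 voted in favor. Satisfied.

Valid — all requirements satisfied.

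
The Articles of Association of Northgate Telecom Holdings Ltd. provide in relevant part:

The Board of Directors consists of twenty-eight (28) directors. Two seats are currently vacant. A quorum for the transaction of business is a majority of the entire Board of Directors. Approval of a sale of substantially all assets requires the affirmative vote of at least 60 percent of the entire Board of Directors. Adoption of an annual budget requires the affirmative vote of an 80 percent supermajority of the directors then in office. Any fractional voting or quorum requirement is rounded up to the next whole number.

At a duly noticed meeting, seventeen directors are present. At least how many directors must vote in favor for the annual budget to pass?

21

The annual budget requires four-fifths of the directors then in office (26).
4/5 of 26 = 20.80, rounded up to 21.
(Only 17 can vote, so the annual budget cannot pass at this meeting, but the required vote is still 21.)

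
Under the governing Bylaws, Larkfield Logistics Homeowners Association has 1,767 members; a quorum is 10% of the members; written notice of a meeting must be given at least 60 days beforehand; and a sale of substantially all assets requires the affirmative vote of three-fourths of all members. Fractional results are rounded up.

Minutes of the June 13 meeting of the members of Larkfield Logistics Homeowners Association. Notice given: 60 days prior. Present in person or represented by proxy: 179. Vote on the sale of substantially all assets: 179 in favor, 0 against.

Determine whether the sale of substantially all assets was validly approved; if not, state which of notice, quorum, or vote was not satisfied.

Invalid — vote requirement not satisfied.

Notice: 60 days given; 60 required. Satisfied.
Quorum: 10% of 1,767 = 176.70, rounded up to 177; 179 present. Satisfied.
Vote: requires three-fourths of all members (1,767); 3/4 of 1767 = 1325.25, rounded up to 1326, so 1,326 needed; 179 in favor. Not satisfied.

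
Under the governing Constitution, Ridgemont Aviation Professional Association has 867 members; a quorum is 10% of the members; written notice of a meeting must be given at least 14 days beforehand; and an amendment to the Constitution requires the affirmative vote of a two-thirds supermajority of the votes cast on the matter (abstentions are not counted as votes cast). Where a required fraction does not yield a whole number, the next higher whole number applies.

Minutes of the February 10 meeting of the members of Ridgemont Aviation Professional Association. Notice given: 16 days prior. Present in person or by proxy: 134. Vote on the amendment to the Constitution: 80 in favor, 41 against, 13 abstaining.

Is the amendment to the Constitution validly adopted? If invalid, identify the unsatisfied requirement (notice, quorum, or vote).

Invalid — vote requirement not satisfied.

Notice: 16 days given; 14 required. Satisfied.
Quorum: 10% of 867 = 86.70, rounded up to 87; 134 present. Satisfied.
Vote: requires two-thirds of the votes cast (134 − 13 abstaining = 121); 2/3 of 121 = 80.67, rounded up to 81, so 81 needed; 80 in favor. Not satisfied.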